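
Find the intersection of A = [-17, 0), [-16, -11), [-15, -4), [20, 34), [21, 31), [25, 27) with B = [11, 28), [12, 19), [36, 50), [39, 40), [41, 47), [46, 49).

A, merged: [-17, 0), [20, 34).
B, merged: [11, 28), [36, 50).
[-17, 0) falls entirely outside B.
[20, 34) overlaps B on [20, 28).

[20, 28)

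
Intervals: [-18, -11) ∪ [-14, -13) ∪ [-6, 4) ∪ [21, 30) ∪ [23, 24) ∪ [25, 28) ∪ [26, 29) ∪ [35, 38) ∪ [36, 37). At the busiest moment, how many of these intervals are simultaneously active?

Sweep endpoints in order; track running count of active intervals.
Peak of 3 reached at 26.

3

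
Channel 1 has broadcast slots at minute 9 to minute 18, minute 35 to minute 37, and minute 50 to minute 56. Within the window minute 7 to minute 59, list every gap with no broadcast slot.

After merging, the occupied span is minute 9 to minute 18, minute 35 to minute 37, minute 50 to minute 56.
Uncovered inside minute 7 to minute 59: minute 7 to minute 9, minute 18 to minute 35, minute 37 to minute 50, minute 56 to minute 59.

minute 7 to minute 9, minute 18 to minute 35, minute 37 to minute 50, minute 56 to minute 59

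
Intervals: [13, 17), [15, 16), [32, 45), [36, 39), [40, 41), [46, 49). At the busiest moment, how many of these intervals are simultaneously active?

At 15, 2 of the intervals are simultaneously active.
No point has more.

2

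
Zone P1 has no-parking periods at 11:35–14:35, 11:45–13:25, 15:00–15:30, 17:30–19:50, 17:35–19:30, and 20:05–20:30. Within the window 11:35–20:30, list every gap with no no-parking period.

14:35-15:00, 15:30-17:30, 19:50-20:05

After merging, the occupied span is 11:35-14:35, 15:00-15:30, 17:30-19:50, 20:05-20:30.
Complement within 11:35-20:30: 14:35-15:00, 15:30-17:30, 19:50-20:05.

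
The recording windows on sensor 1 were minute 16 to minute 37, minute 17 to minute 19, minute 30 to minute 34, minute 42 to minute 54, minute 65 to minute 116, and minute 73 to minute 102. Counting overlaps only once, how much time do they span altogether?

84 minutes

Merged: minute 16 to minute 37, minute 42 to minute 54, minute 65 to minute 116.
Lengths: 21 minutes + 12 minutes + 51 minutes = 84 minutes.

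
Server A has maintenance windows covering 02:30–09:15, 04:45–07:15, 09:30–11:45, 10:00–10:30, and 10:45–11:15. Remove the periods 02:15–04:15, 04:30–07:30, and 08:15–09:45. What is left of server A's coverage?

04:15-04:30, 07:30-08:15, 09:45-11:45

First set merges to 02:30-09:15, 09:30-11:45.
02:30-09:15 with B removed leaves 04:15-04:30, 07:30-08:15.
09:30-11:45 with B removed leaves 09:45-11:45.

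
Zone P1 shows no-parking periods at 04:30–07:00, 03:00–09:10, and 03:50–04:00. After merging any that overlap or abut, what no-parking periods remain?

Sort by start: 03:00–09:10, 03:50–04:00, 04:30–07:00.
03:50–04:00 overlaps/touches 03:00–09:10 → extend to 03:00–09:10.
04:30–07:00 overlaps/touches 03:00–09:10 → extend to 03:00–09:10.

03:00–09:10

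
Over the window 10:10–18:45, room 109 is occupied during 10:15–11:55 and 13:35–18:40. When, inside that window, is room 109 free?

The merged coverage is 10:15–11:55, 13:35–18:40.
Complement within 10:10–18:45: 10:10–10:15, 11:55–13:35, 18:40–18:45.

10:10–10:15, 11:55–13:35, 18:40–18:45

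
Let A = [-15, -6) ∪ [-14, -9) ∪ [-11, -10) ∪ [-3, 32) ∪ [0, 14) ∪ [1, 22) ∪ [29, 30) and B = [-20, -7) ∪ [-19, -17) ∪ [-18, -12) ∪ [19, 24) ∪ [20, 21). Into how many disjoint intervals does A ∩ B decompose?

2

First set merges to [-15, -6), [-3, 32).
Second set merges to [-20, -7), [19, 24).
A ∩ B = [-15, -7), [19, 24).
That is 2 disjoint pieces.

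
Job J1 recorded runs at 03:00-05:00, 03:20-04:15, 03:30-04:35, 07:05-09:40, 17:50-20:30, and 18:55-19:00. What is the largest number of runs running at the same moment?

Walk the sorted start/end points keeping a running depth.
The depth first hits 3 at 03:30.

3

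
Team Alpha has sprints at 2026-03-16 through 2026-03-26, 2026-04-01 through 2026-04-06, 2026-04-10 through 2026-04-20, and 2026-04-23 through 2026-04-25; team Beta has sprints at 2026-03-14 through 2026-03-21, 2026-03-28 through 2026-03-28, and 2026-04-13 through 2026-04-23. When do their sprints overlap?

2026-03-16 through 2026-03-26 overlaps B on 2026-03-16 through 2026-03-21.
2026-04-01 through 2026-04-06 falls entirely outside B.
2026-04-10 through 2026-04-20 overlaps B on 2026-04-13 through 2026-04-20.
2026-04-23 through 2026-04-25 overlaps B on 2026-04-23 through 2026-04-23.

2026-03-16 through 2026-03-21, 2026-04-13 through 2026-04-20, 2026-04-23 through 2026-04-23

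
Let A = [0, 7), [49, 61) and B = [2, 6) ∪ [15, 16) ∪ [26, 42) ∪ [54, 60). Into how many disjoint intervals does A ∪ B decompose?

4

A ∪ B = [0, 7), [15, 16), [26, 42), [49, 61).
That is 4 disjoint pieces.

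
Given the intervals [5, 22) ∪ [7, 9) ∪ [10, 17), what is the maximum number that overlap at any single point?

2

Walk the sorted start/end points keeping a running depth.
The depth first hits 2 at 7.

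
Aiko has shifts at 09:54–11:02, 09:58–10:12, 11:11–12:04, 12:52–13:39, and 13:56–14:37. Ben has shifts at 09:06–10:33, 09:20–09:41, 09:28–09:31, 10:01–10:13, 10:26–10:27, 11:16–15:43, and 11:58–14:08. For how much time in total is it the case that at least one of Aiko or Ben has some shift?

Merge the first list: 09:54–11:02, 11:11–12:04, 12:52–13:39, 13:56–14:37.
Merge the second list: 09:06–10:33, 11:16–15:43.
A ∪ B = 09:06–11:02, 11:11–15:43.
Total: 1 h 56 min + 4 h 32 min = 6 h 28 min.

6 h 28 min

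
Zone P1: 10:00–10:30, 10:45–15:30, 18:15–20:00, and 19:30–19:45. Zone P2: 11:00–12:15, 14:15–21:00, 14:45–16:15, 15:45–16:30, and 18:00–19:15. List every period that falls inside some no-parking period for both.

Merge the first list: 10:00–10:30, 10:45–15:30, 18:15–20:00.
Merge the second list: 11:00–12:15, 14:15–21:00.
10:00–10:30 meets no B interval.
10:45–15:30 ∩ B → 11:00–12:15, 14:15–15:30.
18:15–20:00 ∩ B → 18:15–20:00.

11:00–12:15, 14:15–15:30, 18:15–20:00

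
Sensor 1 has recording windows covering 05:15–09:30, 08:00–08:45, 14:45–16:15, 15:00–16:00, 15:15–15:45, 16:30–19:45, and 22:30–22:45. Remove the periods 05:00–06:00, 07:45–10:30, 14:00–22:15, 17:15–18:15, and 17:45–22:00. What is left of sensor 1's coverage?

06:00-07:45, 22:30-22:45

First set merges to 05:15-09:30, 14:45-16:15, 16:30-19:45, 22:30-22:45.
Second set merges to 05:00-06:00, 07:45-10:30, 14:00-22:15.
05:15-09:30 with B removed leaves 06:00-07:45.
14:45-16:15 lies entirely inside B → drops out.
16:30-19:45 lies entirely inside B → drops out.
22:30-22:45 is untouched.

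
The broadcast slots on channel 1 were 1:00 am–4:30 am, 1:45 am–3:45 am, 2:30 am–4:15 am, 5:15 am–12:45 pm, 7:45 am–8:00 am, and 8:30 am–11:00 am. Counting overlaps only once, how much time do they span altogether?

11 h

Merged: 1:00 am-4:30 am, 5:15 am-12:45 pm.
Lengths: 3 h 30 min + 7 h 30 min = 11 h.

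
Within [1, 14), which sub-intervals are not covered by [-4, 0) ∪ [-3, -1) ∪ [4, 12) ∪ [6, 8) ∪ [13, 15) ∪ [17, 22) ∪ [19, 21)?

After merging, the occupied span is [-4, 0), [4, 12), [13, 15), [17, 22).
Complement within [1, 14): [1, 4), [12, 13).

[1, 4) ∪ [12, 13)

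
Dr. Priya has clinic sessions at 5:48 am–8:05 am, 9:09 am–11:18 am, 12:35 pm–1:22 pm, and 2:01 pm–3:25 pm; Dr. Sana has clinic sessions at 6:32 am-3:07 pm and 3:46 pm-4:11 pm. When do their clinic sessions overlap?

5:48 am–8:05 am meets the second set on 6:32 am–8:05 am.
9:09 am–11:18 am meets the second set on 9:09 am–11:18 am.
12:35 pm–1:22 pm meets the second set on 12:35 pm–1:22 pm.
2:01 pm–3:25 pm meets the second set on 2:01 pm–3:07 pm.

6:32 am–8:05 am, 9:09 am–11:18 am, 12:35 pm–1:22 pm, 2:01 pm–3:07 pm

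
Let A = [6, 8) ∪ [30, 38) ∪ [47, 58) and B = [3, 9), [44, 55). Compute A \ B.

[30, 38) ∪ [55, 58)

[6, 8): fully covered by B → removed.
[30, 38): no B overlap → unchanged.
[47, 58) minus B → [55, 58).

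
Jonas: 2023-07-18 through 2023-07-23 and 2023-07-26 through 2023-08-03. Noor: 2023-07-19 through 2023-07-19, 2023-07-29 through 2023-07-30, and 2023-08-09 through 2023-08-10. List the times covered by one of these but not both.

2023-07-18 through 2023-07-18, 2023-07-20 through 2023-07-23, 2023-07-26 through 2023-07-28, 2023-07-31 through 2023-08-03, 2023-08-09 through 2023-08-10

Only in the first: 2023-07-18 through 2023-07-18, 2023-07-20 through 2023-07-23, 2023-07-26 through 2023-07-28, 2023-07-31 through 2023-08-03.
Only in the second: 2023-08-09 through 2023-08-10.
Together these are the periods covered by exactly one.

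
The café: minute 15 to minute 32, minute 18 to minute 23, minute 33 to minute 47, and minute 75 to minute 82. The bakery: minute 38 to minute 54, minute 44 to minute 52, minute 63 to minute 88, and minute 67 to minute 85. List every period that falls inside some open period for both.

minute 38 to minute 47, minute 75 to minute 82

Merge the first list: minute 15 to minute 32, minute 33 to minute 47, minute 75 to minute 82.
Merge the second list: minute 38 to minute 54, minute 63 to minute 88.
minute 15 to minute 32: no overlap with the second set.
minute 33 to minute 47 meets the second set on minute 38 to minute 47.
minute 75 to minute 82 meets the second set on minute 75 to minute 82.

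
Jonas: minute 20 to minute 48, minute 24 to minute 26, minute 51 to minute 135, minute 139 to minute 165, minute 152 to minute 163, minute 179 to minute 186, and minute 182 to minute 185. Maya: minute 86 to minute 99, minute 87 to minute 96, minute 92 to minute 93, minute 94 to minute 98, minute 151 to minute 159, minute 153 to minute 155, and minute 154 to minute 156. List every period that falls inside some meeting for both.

minute 86 to minute 99, minute 151 to minute 159

First set merges to minute 20 to minute 48, minute 51 to minute 135, minute 139 to minute 165, minute 179 to minute 186.
Second set merges to minute 86 to minute 99, minute 151 to minute 159.
minute 20 to minute 48 falls entirely outside B.
minute 51 to minute 135 overlaps B on minute 86 to minute 99.
minute 139 to minute 165 overlaps B on minute 151 to minute 159.
minute 179 to minute 186 falls entirely outside B.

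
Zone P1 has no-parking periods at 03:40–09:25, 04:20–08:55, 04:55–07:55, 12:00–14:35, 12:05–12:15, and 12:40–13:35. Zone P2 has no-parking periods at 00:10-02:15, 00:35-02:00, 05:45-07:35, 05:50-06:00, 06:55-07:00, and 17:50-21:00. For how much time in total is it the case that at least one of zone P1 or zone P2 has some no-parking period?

A, merged: 03:40–09:25, 12:00–14:35.
B, merged: 00:10–02:15, 05:45–07:35, 17:50–21:00.
A ∪ B = 00:10–02:15, 03:40–09:25, 12:00–14:35, 17:50–21:00.
Total: 2 h 5 min + 5 h 45 min + 2 h 35 min + 3 h 10 min = 13 h 35 min.

13 h 35 min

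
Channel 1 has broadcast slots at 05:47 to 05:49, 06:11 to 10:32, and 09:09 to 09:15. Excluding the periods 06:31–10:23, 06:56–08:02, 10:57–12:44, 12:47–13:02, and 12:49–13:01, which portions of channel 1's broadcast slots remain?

05:47–05:49, 06:11–06:31, 10:23–10:32

First set merges to 05:47–05:49, 06:11–10:32.
Second set merges to 06:31–10:23, 10:57–12:44, 12:47–13:02.
05:47–05:49: nothing removed.
06:11–10:32 \ B = 06:11–06:31, 10:23–10:32.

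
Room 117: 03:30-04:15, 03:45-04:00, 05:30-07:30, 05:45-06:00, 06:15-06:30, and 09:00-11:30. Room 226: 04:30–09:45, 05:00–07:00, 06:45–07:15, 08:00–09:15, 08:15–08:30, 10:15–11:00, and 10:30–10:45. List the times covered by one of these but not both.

03:30–04:15, 04:30–05:30, 07:30–09:00, 09:45–10:15, 11:00–11:30

A, merged: 03:30–04:15, 05:30–07:30, 09:00–11:30.
B, merged: 04:30–09:45, 10:15–11:00.
A but not B: 03:30–04:15, 09:45–10:15, 11:00–11:30.
B but not A: 04:30–05:30, 07:30–09:00.
Combining gives A △ B.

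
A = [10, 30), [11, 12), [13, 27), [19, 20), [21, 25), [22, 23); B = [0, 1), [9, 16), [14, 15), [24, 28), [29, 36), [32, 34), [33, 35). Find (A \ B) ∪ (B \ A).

First set merges to [10, 30).
Second set merges to [0, 1), [9, 16), [24, 28), [29, 36).
A \ B = [16, 24), [28, 29).
B \ A = [0, 1), [9, 10), [30, 36).
Union of the two gives the symmetric difference.

[0, 1) ∪ [9, 10) ∪ [16, 24) ∪ [28, 29) ∪ [30, 36)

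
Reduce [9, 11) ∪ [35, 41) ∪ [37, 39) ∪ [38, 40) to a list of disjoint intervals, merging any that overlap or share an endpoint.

[35, 41) is disjoint → start new block.
[37, 39) overlaps/touches [35, 41) → extend to [35, 41).
[38, 40) overlaps/touches [35, 41) → extend to [35, 41).

[9, 11) ∪ [35, 41)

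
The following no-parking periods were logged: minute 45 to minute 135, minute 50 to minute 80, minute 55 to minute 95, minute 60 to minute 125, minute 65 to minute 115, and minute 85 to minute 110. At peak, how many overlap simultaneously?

Walk the sorted start/end points keeping a running depth.
The depth first hits 5 at minute 65.

5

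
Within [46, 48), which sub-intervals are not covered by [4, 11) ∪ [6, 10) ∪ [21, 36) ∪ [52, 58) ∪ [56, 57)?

[46, 48)

Covered (merged): [4, 11), [21, 36), [52, 58).
Gaps within [46, 48): [46, 48).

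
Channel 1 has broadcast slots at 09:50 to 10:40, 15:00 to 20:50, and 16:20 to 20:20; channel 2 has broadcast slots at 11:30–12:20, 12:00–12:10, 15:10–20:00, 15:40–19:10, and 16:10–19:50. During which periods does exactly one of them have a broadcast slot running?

First set merges to 09:50–10:40, 15:00–20:50.
Second set merges to 11:30–12:20, 15:10–20:00.
A but not B: 09:50–10:40, 15:00–15:10, 20:00–20:50.
B but not A: 11:30–12:20.
Combining gives A △ B.

09:50–10:40, 11:30–12:20, 15:00–15:10, 20:00–20:50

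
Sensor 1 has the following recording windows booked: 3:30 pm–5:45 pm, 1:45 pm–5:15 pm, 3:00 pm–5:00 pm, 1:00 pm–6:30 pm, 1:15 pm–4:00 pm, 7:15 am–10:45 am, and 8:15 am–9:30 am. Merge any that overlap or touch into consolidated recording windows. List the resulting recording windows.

7:15 am-10:45 am, 1:00 pm-6:30 pm

Sort by start: 7:15 am-10:45 am, 8:15 am-9:30 am, 1:00 pm-6:30 pm, 1:15 pm-4:00 pm, 1:45 pm-5:15 pm, 3:00 pm-5:00 pm, 3:30 pm-5:45 pm.
8:15 am-9:30 am overlaps/touches 7:15 am-10:45 am → extend to 7:15 am-10:45 am.
1:00 pm-6:30 pm is disjoint → start new block.
1:15 pm-4:00 pm overlaps/touches 1:00 pm-6:30 pm → extend to 1:00 pm-6:30 pm.
1:45 pm-5:15 pm overlaps/touches 1:00 pm-6:30 pm → extend to 1:00 pm-6:30 pm.
3:00 pm-5:00 pm overlaps/touches 1:00 pm-6:30 pm → extend to 1:00 pm-6:30 pm.
3:30 pm-5:45 pm overlaps/touches 1:00 pm-6:30 pm → extend to 1:00 pm-6:30 pm.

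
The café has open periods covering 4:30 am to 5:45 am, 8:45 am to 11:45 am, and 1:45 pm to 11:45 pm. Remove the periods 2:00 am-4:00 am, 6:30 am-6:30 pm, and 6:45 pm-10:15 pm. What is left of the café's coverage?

4:30 am–5:45 am, 6:30 pm–6:45 pm, 10:15 pm–11:45 pm

4:30 am–5:45 am is untouched.
8:45 am–11:45 am lies entirely inside B → drops out.
1:45 pm–11:45 pm with B removed leaves 6:30 pm–6:45 pm, 10:15 pm–11:45 pm.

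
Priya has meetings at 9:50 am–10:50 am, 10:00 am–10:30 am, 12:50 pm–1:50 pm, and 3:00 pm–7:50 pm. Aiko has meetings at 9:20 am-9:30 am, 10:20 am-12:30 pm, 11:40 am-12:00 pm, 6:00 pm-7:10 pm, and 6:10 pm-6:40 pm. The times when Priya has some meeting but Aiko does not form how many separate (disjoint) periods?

4

A, merged: 9:50 am–10:50 am, 12:50 pm–1:50 pm, 3:00 pm–7:50 pm.
B, merged: 9:20 am–9:30 am, 10:20 am–12:30 pm, 6:00 pm–7:10 pm.
A \ B = 9:50 am–10:20 am, 12:50 pm–1:50 pm, 3:00 pm–6:00 pm, 7:10 pm–7:50 pm.
That is 4 disjoint pieces.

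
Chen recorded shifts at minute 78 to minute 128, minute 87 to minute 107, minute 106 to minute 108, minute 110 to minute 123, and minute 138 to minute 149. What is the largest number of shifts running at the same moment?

Sweep endpoints in order; track running count of active intervals.
Peak of 3 reached at minute 106.

3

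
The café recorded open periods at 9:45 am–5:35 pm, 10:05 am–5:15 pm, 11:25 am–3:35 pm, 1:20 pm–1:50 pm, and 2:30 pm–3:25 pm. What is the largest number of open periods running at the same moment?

At 1:20 pm, 4 of the intervals are simultaneously active.
No point has more.

4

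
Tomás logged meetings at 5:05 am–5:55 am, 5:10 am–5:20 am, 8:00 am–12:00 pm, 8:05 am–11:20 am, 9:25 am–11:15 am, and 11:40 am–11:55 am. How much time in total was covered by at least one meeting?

Merged: 5:05 am-5:55 am, 8:00 am-12:00 pm.
Lengths: 50 min + 4 h = 4 h 50 min.

4 h 50 min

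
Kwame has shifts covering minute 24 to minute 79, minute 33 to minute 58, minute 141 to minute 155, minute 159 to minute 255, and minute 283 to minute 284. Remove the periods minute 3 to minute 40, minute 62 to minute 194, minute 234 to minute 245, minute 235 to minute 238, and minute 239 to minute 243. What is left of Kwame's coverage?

Merge the first list: minute 24 to minute 79, minute 141 to minute 155, minute 159 to minute 255, minute 283 to minute 284.
Merge the second list: minute 3 to minute 40, minute 62 to minute 194, minute 234 to minute 245.
minute 24 to minute 79 \ B = minute 40 to minute 62.
minute 141 to minute 155: entirely removed.
minute 159 to minute 255 \ B = minute 194 to minute 234, minute 245 to minute 255.
minute 283 to minute 284: nothing removed.

minute 40 to minute 62, minute 194 to minute 234, minute 245 to minute 255, minute 283 to minute 284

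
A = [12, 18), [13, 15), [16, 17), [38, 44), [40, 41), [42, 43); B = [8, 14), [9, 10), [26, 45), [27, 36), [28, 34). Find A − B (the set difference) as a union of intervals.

[14, 18)

A, merged: [12, 18), [38, 44).
B, merged: [8, 14), [26, 45).
[12, 18) with B removed leaves [14, 18).
[38, 44) lies entirely inside B → drops out.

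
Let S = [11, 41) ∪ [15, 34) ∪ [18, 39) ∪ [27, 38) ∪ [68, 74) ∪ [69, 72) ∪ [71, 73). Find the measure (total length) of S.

36

Merged: [11, 41), [68, 74).
Lengths: 30 + 6 = 36.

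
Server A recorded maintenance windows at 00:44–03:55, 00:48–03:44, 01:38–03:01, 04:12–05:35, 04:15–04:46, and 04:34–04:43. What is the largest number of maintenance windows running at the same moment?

3

At 01:38, 3 of the intervals are simultaneously active.
No point has more.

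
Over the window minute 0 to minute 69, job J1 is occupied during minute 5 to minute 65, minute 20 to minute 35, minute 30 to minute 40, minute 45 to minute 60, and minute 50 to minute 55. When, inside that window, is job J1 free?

minute 0 to minute 5, minute 65 to minute 69

After merging, the occupied span is minute 5 to minute 65.
Uncovered inside minute 0 to minute 69: minute 0 to minute 5, minute 65 to minute 69.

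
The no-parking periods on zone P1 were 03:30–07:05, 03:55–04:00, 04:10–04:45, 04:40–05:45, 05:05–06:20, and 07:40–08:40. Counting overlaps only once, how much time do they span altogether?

4 h 35 min

Merged: 03:30–07:05, 07:40–08:40.
Lengths: 3 h 35 min + 1 h = 4 h 35 min.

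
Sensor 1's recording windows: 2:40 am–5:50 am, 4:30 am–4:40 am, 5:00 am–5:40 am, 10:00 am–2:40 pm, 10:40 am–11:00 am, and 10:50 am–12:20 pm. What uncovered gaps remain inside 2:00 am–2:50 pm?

2:00 am–2:40 am, 5:50 am–10:00 am, 2:40 pm–2:50 pm

The merged coverage is 2:40 am–5:50 am, 10:00 am–2:40 pm.
Gaps within 2:00 am–2:50 pm: 2:00 am–2:40 am, 5:50 am–10:00 am, 2:40 pm–2:50 pm.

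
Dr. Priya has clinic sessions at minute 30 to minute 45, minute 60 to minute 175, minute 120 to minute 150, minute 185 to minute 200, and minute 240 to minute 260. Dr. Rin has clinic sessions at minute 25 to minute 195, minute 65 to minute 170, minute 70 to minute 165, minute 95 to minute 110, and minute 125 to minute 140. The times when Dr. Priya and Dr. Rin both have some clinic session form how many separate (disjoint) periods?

A, merged: minute 30 to minute 45, minute 60 to minute 175, minute 185 to minute 200, minute 240 to minute 260.
B, merged: minute 25 to minute 195.
A ∩ B = minute 30 to minute 45, minute 60 to minute 175, minute 185 to minute 195.
That is 3 disjoint pieces.

3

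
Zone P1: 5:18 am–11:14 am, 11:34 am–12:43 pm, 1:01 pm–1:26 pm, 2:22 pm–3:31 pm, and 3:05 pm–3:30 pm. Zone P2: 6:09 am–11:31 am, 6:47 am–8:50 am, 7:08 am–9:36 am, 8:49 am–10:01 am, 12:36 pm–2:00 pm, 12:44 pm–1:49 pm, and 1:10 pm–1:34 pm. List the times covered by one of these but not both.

5:18 am–6:09 am, 11:14 am–11:31 am, 11:34 am–12:36 pm, 12:43 pm–1:01 pm, 1:26 pm–2:00 pm, 2:22 pm–3:31 pm

Merge the first list: 5:18 am–11:14 am, 11:34 am–12:43 pm, 1:01 pm–1:26 pm, 2:22 pm–3:31 pm.
Merge the second list: 6:09 am–11:31 am, 12:36 pm–2:00 pm.
A \ B = 5:18 am–6:09 am, 11:34 am–12:36 pm, 2:22 pm–3:31 pm.
B \ A = 11:14 am–11:31 am, 12:43 pm–1:01 pm, 1:26 pm–2:00 pm.
Union of the two gives the symmetric difference.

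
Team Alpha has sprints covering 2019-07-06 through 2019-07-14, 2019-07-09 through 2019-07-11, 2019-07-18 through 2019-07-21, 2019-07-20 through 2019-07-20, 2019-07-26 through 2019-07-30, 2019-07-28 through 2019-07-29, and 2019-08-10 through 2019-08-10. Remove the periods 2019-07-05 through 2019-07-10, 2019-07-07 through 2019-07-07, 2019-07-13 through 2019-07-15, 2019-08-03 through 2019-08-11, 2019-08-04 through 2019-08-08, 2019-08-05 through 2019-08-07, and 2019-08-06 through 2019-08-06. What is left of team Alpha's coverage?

Merge the first list: 2019-07-06 through 2019-07-14, 2019-07-18 through 2019-07-21, 2019-07-26 through 2019-07-30, 2019-08-10 through 2019-08-10.
Merge the second list: 2019-07-05 through 2019-07-10, 2019-07-13 through 2019-07-15, 2019-08-03 through 2019-08-11.
2019-07-06 through 2019-07-14 \ B = 2019-07-11 through 2019-07-12.
2019-07-18 through 2019-07-21: nothing removed.
2019-07-26 through 2019-07-30: nothing removed.
2019-08-10 through 2019-08-10: entirely removed.

2019-07-11 through 2019-07-12, 2019-07-18 through 2019-07-21, 2019-07-26 through 2019-07-30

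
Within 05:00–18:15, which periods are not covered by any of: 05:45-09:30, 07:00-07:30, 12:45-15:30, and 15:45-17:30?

05:00-05:45, 09:30-12:45, 15:30-15:45, 17:30-18:15

After merging, the occupied span is 05:45-09:30, 12:45-15:30, 15:45-17:30.
Gaps within 05:00-18:15: 05:00-05:45, 09:30-12:45, 15:30-15:45, 17:30-18:15.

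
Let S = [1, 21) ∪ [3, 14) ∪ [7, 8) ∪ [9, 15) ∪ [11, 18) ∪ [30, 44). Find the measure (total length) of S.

34

Merged: [1, 21), [30, 44).
Lengths: 20 + 14 = 34.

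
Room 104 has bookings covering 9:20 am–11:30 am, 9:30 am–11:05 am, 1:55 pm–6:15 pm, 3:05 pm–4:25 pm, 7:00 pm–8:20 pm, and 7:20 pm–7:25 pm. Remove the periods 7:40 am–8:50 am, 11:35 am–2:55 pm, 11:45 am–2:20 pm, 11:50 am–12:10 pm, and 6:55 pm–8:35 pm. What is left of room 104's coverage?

9:20 am–11:30 am, 2:55 pm–6:15 pm

Merge the first list: 9:20 am–11:30 am, 1:55 pm–6:15 pm, 7:00 pm–8:20 pm.
Merge the second list: 7:40 am–8:50 am, 11:35 am–2:55 pm, 6:55 pm–8:35 pm.
9:20 am–11:30 am: nothing removed.
1:55 pm–6:15 pm \ B = 2:55 pm–6:15 pm.
7:00 pm–8:20 pm: entirely removed.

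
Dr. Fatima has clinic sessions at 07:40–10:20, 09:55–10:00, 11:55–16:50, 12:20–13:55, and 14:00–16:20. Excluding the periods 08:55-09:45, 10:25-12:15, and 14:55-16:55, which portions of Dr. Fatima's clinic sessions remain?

A, merged: 07:40-10:20, 11:55-16:50.
07:40-10:20 with B removed leaves 07:40-08:55, 09:45-10:20.
11:55-16:50 with B removed leaves 12:15-14:55.

07:40-08:55, 09:45-10:20, 12:15-14:55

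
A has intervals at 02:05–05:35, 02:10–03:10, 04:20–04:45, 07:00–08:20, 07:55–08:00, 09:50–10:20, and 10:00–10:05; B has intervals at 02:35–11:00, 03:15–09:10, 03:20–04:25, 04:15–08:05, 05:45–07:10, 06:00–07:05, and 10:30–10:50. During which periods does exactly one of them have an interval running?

02:05-02:35, 05:35-07:00, 08:20-09:50, 10:20-11:00

Merge the first list: 02:05-05:35, 07:00-08:20, 09:50-10:20.
Merge the second list: 02:35-11:00.
Only in the first: 02:05-02:35.
Only in the second: 05:35-07:00, 08:20-09:50, 10:20-11:00.
Together these are the periods covered by exactly one.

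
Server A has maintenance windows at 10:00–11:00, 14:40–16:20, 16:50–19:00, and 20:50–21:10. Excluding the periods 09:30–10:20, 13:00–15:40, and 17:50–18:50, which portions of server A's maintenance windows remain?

10:20–11:00, 15:40–16:20, 16:50–17:50, 18:50–19:00, 20:50–21:10

10:00–11:00 minus B → 10:20–11:00.
14:40–16:20 minus B → 15:40–16:20.
16:50–19:00 minus B → 16:50–17:50, 18:50–19:00.
20:50–21:10: no B overlap → unchanged.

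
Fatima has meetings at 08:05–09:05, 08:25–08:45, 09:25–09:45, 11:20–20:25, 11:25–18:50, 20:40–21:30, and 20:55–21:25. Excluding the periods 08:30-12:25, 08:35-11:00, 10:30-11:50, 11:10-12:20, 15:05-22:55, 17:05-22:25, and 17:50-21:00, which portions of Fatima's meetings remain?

08:05–08:30, 12:25–15:05

A, merged: 08:05–09:05, 09:25–09:45, 11:20–20:25, 20:40–21:30.
B, merged: 08:30–12:25, 15:05–22:55.
08:05–09:05 minus B → 08:05–08:30.
09:25–09:45: fully covered by B → removed.
11:20–20:25 minus B → 12:25–15:05.
20:40–21:30: fully covered by B → removed.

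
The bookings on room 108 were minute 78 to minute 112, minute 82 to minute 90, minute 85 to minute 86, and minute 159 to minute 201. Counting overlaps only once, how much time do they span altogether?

76 minutes

Merged: minute 78 to minute 112, minute 159 to minute 201.
Lengths: 34 minutes + 42 minutes = 76 minutes.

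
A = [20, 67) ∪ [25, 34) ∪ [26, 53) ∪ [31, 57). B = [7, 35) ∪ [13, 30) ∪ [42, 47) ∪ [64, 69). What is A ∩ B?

First set merges to [20, 67).
Second set merges to [7, 35), [42, 47), [64, 69).
[20, 67) meets the second set on [20, 35), [42, 47), [64, 67).

[20, 35) ∪ [42, 47) ∪ [64, 67)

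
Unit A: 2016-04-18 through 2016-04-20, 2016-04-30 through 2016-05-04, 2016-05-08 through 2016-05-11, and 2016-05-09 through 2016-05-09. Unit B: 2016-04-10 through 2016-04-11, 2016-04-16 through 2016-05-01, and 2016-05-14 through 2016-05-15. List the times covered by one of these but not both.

A, merged: 2016-04-18 through 2016-04-20, 2016-04-30 through 2016-05-04, 2016-05-08 through 2016-05-11.
Only in the first: 2016-05-02 through 2016-05-04, 2016-05-08 through 2016-05-11.
Only in the second: 2016-04-10 through 2016-04-11, 2016-04-16 through 2016-04-17, 2016-04-21 through 2016-04-29, 2016-05-14 through 2016-05-15.
Together these are the periods covered by exactly one.

2016-04-10 through 2016-04-11, 2016-04-16 through 2016-04-17, 2016-04-21 through 2016-04-29, 2016-05-02 through 2016-05-04, 2016-05-08 through 2016-05-11, 2016-05-14 through 2016-05-15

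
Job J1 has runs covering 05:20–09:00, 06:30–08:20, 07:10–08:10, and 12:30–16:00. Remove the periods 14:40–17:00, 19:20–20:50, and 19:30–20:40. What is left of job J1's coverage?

A, merged: 05:20–09:00, 12:30–16:00.
B, merged: 14:40–17:00, 19:20–20:50.
05:20–09:00 is untouched.
12:30–16:00 with B removed leaves 12:30–14:40.

05:20–09:00, 12:30–14:40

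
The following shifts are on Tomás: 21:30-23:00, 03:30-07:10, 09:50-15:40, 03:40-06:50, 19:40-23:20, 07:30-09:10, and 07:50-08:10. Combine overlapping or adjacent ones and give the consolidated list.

03:30-07:10, 07:30-09:10, 09:50-15:40, 19:40-23:20

Sort by start: 03:30-07:10, 03:40-06:50, 07:30-09:10, 07:50-08:10, 09:50-15:40, 19:40-23:20, 21:30-23:00.
03:40-06:50 overlaps/touches 03:30-07:10 → extend to 03:30-07:10.
07:30-09:10 is disjoint → start new block.
07:50-08:10 overlaps/touches 07:30-09:10 → extend to 07:30-09:10.
09:50-15:40 is disjoint → start new block.
19:40-23:20 is disjoint → start new block.
21:30-23:00 overlaps/touches 19:40-23:20 → extend to 19:40-23:20.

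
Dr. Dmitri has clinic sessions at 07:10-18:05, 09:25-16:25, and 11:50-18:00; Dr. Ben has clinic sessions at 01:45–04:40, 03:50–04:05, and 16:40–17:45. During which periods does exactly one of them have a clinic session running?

01:45–04:40, 07:10–16:40, 17:45–18:05

First set merges to 07:10–18:05.
Second set merges to 01:45–04:40, 16:40–17:45.
A but not B: 07:10–16:40, 17:45–18:05.
B but not A: 01:45–04:40.
Combining gives A △ B.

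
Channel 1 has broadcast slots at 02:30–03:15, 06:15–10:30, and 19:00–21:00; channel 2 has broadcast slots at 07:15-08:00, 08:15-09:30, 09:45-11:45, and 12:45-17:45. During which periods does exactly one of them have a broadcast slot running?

Only in the first: 02:30–03:15, 06:15–07:15, 08:00–08:15, 09:30–09:45, 19:00–21:00.
Only in the second: 10:30–11:45, 12:45–17:45.
Together these are the periods covered by exactly one.

02:30–03:15, 06:15–07:15, 08:00–08:15, 09:30–09:45, 10:30–11:45, 12:45–17:45, 19:00–21:00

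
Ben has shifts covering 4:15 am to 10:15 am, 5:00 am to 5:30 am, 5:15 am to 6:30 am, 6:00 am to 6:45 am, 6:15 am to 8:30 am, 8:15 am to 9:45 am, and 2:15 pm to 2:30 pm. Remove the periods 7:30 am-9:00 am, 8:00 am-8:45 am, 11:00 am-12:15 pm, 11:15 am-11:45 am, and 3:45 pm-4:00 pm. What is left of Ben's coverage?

4:15 am–7:30 am, 9:00 am–10:15 am, 2:15 pm–2:30 pm

A, merged: 4:15 am–10:15 am, 2:15 pm–2:30 pm.
B, merged: 7:30 am–9:00 am, 11:00 am–12:15 pm, 3:45 pm–4:00 pm.
4:15 am–10:15 am with B removed leaves 4:15 am–7:30 am, 9:00 am–10:15 am.
2:15 pm–2:30 pm is untouched.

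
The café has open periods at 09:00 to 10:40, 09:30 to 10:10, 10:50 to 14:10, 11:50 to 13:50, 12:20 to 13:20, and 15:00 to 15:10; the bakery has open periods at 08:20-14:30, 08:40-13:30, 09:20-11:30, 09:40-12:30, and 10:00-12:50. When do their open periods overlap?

09:00–10:40, 10:50–14:10

Merge the first list: 09:00–10:40, 10:50–14:10, 15:00–15:10.
Merge the second list: 08:20–14:30.
09:00–10:40 ∩ B → 09:00–10:40.
10:50–14:10 ∩ B → 10:50–14:10.
15:00–15:10 meets no B interval.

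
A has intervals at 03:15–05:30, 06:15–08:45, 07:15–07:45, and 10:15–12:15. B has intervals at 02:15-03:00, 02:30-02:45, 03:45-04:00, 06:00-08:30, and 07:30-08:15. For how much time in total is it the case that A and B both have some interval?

First set merges to 03:15-05:30, 06:15-08:45, 10:15-12:15.
Second set merges to 02:15-03:00, 03:45-04:00, 06:00-08:30.
A ∩ B = 03:45-04:00, 06:15-08:30.
Total: 15 min + 2 h 15 min = 2 h 30 min.

2 h 30 min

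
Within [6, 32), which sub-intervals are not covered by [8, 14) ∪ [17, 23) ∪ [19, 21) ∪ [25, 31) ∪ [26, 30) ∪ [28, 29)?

[6, 8) ∪ [14, 17) ∪ [23, 25) ∪ [31, 32)

After merging, the occupied span is [8, 14), [17, 23), [25, 31).
Uncovered inside [6, 32): [6, 8), [14, 17), [23, 25), [31, 32).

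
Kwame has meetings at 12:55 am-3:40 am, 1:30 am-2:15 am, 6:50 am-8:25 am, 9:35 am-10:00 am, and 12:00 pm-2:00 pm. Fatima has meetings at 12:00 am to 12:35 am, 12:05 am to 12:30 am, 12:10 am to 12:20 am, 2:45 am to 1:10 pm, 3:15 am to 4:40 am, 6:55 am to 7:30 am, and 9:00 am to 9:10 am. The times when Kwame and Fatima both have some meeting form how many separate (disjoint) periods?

4

First set merges to 12:55 am–3:40 am, 6:50 am–8:25 am, 9:35 am–10:00 am, 12:00 pm–2:00 pm.
Second set merges to 12:00 am–12:35 am, 2:45 am–1:10 pm.
A ∩ B = 2:45 am–3:40 am, 6:50 am–8:25 am, 9:35 am–10:00 am, 12:00 pm–1:10 pm.
That is 4 disjoint pieces.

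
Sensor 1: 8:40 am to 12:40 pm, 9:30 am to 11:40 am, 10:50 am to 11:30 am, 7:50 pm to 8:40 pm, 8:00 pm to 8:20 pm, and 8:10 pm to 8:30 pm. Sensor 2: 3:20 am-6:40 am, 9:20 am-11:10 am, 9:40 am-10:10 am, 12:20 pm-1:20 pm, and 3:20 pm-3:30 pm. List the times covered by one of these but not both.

A, merged: 8:40 am–12:40 pm, 7:50 pm–8:40 pm.
B, merged: 3:20 am–6:40 am, 9:20 am–11:10 am, 12:20 pm–1:20 pm, 3:20 pm–3:30 pm.
Only in the first: 8:40 am–9:20 am, 11:10 am–12:20 pm, 7:50 pm–8:40 pm.
Only in the second: 3:20 am–6:40 am, 12:40 pm–1:20 pm, 3:20 pm–3:30 pm.
Together these are the periods covered by exactly one.

3:20 am–6:40 am, 8:40 am–9:20 am, 11:10 am–12:20 pm, 12:40 pm–1:20 pm, 3:20 pm–3:30 pm, 7:50 pm–8:40 pm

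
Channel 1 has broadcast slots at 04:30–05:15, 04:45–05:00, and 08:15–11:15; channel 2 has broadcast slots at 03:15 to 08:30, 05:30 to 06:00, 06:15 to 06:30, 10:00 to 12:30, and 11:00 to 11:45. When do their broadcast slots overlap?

04:30–05:15, 08:15–08:30, 10:00–11:15

A, merged: 04:30–05:15, 08:15–11:15.
B, merged: 03:15–08:30, 10:00–12:30.
04:30–05:15 overlaps B on 04:30–05:15.
08:15–11:15 overlaps B on 08:15–08:30, 10:00–11:15.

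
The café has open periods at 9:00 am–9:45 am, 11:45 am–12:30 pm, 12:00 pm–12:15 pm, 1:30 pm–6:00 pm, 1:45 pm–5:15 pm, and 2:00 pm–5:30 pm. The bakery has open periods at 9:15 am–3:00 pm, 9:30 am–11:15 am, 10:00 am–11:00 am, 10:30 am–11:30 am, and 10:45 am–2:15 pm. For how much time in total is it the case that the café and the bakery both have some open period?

2 h 45 min

First set merges to 9:00 am–9:45 am, 11:45 am–12:30 pm, 1:30 pm–6:00 pm.
Second set merges to 9:15 am–3:00 pm.
A ∩ B = 9:15 am–9:45 am, 11:45 am–12:30 pm, 1:30 pm–3:00 pm.
Total: 30 min + 45 min + 1 h 30 min = 2 h 45 min.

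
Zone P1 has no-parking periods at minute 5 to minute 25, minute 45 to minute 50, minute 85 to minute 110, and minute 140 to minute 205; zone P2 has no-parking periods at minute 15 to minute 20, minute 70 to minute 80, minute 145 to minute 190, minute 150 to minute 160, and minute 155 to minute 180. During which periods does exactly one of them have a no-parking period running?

Second set merges to minute 15 to minute 20, minute 70 to minute 80, minute 145 to minute 190.
Only in the first: minute 5 to minute 15, minute 20 to minute 25, minute 45 to minute 50, minute 85 to minute 110, minute 140 to minute 145, minute 190 to minute 205.
Only in the second: minute 70 to minute 80.
Together these are the periods covered by exactly one.

minute 5 to minute 15, minute 20 to minute 25, minute 45 to minute 50, minute 70 to minute 80, minute 85 to minute 110, minute 140 to minute 145, minute 190 to minute 205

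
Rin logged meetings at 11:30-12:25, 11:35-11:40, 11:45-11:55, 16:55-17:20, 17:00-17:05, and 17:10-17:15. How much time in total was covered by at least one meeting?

1 h 20 min

Merged: 11:30–12:25, 16:55–17:20.
Lengths: 55 min + 25 min = 1 h 20 min.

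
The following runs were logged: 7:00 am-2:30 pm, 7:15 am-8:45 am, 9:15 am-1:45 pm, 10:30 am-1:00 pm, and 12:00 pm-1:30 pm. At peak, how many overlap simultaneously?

4

Sweep endpoints in order; track running count of active intervals.
Peak of 4 reached at 12:00 pm.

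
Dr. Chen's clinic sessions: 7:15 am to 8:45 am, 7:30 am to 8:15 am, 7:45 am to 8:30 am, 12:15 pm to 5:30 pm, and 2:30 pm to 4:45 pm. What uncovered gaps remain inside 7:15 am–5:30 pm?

Covered (merged): 7:15 am–8:45 am, 12:15 pm–5:30 pm.
Complement within 7:15 am–5:30 pm: 8:45 am–12:15 pm.

8:45 am–12:15 pm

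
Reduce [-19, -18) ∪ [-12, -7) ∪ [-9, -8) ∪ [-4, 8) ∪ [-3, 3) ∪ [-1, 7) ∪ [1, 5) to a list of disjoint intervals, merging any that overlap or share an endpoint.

[-12, -7) is disjoint → start new block.
[-9, -8) overlaps/touches [-12, -7) → extend to [-12, -7).
[-4, 8) is disjoint → start new block.
[-3, 3) overlaps/touches [-4, 8) → extend to [-4, 8).
[-1, 7) overlaps/touches [-4, 8) → extend to [-4, 8).
[1, 5) overlaps/touches [-4, 8) → extend to [-4, 8).

[-19, -18) ∪ [-12, -7) ∪ [-4, 8)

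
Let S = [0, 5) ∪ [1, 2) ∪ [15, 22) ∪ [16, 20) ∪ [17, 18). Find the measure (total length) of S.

12

Merged: [0, 5), [15, 22).
Lengths: 5 + 7 = 12.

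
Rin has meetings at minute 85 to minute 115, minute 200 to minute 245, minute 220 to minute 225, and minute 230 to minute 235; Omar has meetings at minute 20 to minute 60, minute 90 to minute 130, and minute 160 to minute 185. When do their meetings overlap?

A, merged: minute 85 to minute 115, minute 200 to minute 245.
minute 85 to minute 115 overlaps B on minute 90 to minute 115.
minute 200 to minute 245 falls entirely outside B.

minute 90 to minute 115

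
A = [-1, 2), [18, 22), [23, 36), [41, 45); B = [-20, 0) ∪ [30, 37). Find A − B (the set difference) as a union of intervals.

[0, 2) ∪ [18, 22) ∪ [23, 30) ∪ [41, 45)

[-1, 2) with B removed leaves [0, 2).
[18, 22) is untouched.
[23, 36) with B removed leaves [23, 30).
[41, 45) is untouched.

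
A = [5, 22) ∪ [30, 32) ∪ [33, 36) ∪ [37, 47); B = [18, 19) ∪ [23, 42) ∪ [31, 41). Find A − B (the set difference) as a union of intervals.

[5, 18) ∪ [19, 22) ∪ [42, 47)

B, merged: [18, 19), [23, 42).
[5, 22) with B removed leaves [5, 18), [19, 22).
[30, 32) lies entirely inside B → drops out.
[33, 36) lies entirely inside B → drops out.
[37, 47) with B removed leaves [42, 47).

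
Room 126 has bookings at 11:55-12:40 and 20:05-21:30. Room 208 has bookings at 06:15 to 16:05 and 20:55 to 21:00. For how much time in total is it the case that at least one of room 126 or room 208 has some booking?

A ∪ B = 06:15–16:05, 20:05–21:30.
Total: 9 h 50 min + 1 h 25 min = 11 h 15 min.

11 h 15 min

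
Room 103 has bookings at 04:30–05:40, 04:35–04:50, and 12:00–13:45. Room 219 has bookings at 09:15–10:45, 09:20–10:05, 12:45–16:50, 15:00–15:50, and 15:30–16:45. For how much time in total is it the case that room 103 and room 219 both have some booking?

1 h

First set merges to 04:30–05:40, 12:00–13:45.
Second set merges to 09:15–10:45, 12:45–16:50.
A ∩ B = 12:45–13:45.
Total: 1 h.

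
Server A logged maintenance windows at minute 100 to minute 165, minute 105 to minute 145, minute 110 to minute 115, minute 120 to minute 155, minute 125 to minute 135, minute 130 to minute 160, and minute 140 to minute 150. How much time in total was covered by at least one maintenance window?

65 minutes

Merged: minute 100 to minute 165.
Length: 65 minutes.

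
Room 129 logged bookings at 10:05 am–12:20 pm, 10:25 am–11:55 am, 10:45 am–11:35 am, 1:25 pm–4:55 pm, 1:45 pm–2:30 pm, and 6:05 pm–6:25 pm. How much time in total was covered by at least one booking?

6 h 5 min

Merged: 10:05 am-12:20 pm, 1:25 pm-4:55 pm, 6:05 pm-6:25 pm.
Lengths: 2 h 15 min + 3 h 30 min + 20 min = 6 h 5 min.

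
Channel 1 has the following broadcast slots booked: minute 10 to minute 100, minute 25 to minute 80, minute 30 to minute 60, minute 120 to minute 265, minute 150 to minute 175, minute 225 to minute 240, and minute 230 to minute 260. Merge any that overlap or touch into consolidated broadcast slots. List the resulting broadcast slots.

minute 10 to minute 100, minute 120 to minute 265

minute 25 to minute 80 overlaps/touches minute 10 to minute 100 → extend to minute 10 to minute 100.
minute 30 to minute 60 overlaps/touches minute 10 to minute 100 → extend to minute 10 to minute 100.
minute 120 to minute 265 is disjoint → start new block.
minute 150 to minute 175 overlaps/touches minute 120 to minute 265 → extend to minute 120 to minute 265.
minute 225 to minute 240 overlaps/touches minute 120 to minute 265 → extend to minute 120 to minute 265.
minute 230 to minute 260 overlaps/touches minute 120 to minute 265 → extend to minute 120 to minute 265.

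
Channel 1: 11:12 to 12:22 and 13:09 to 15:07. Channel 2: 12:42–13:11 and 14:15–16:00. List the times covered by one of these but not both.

Only in the first: 11:12–12:22, 13:11–14:15.
Only in the second: 12:42–13:09, 15:07–16:00.
Together these are the periods covered by exactly one.

11:12–12:22, 12:42–13:09, 13:11–14:15, 15:07–16:00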